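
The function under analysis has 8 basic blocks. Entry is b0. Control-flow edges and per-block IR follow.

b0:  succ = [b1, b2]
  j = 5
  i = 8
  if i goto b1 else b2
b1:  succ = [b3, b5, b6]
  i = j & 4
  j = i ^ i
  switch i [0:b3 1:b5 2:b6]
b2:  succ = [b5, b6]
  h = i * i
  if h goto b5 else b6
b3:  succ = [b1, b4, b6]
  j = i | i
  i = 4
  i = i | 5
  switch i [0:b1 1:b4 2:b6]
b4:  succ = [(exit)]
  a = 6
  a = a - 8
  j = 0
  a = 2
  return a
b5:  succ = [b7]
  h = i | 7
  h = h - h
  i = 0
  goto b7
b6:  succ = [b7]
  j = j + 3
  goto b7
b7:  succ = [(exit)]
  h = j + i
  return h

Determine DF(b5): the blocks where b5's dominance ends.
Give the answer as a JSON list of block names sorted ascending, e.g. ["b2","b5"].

Answer: ["b7"]

Derivation:
idom tree: b1←b0 b2←b0 b3←b1 b4←b3 b5←b0 b6←b0 b7←b0
Dom at joins:
  b1: preds {b0,b3}: {b0} ∩ {b0,b1,b3} = {b0}; idom=b0
  b5: preds {b1,b2}: {b0,b1} ∩ {b0,b2} = {b0}; idom=b0
  b6: preds {b1,b2,b3}: {b0,b1} ∩ {b0,b2} ∩ {b0,b1,b3} = {b0}; idom=b0
  b7: preds {b5,b6}: {b0,b5} ∩ {b0,b6} = {b0}; idom=b0

DF walk-up:
  b1←b0: walk · to b0
  b1←b3: walk b3→b1 to b0
  b5←b1: walk b1 to b0
  b5←b2: walk b2 to b0
  b6←b1: walk b1 to b0
  b6←b2: walk b2 to b0
  b6←b3: walk b3→b1 to b0
  b7←b5: walk b5 to b0
  b7←b6: walk b6 to b0
  b0 → ∅
  b1 → {b1,b5,b6}
  b2 → {b5,b6}
  b3 → {b1,b6}
  b4 → ∅
  b5 → {b7}
  b6 → {b7}
  b7 → ∅

DF(b5) = ["b7"]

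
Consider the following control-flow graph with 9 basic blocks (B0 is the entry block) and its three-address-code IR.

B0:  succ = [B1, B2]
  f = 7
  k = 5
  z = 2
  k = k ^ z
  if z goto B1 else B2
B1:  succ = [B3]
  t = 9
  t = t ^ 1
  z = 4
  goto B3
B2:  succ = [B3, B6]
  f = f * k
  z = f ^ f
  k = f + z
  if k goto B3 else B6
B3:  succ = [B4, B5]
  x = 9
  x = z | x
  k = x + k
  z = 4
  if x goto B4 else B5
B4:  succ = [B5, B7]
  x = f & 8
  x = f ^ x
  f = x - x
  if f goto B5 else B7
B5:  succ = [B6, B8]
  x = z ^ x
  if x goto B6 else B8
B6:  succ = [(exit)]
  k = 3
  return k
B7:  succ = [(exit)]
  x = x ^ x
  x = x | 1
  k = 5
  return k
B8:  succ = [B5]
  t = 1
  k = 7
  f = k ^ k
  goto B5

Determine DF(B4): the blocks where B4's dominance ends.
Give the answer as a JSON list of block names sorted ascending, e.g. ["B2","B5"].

Answer: ["B5"]

Derivation:
idom tree: B1←B0 B2←B0 B3←B0 B4←B3 B5←B3 B6←B0 B7←B4 B8←B5
Dom at joins:
  B3: preds {B1,B2}: {B0,B1} ∩ {B0,B2} = {B0}; idom=B0
  B5: preds {B3,B4,B8}: {B0,B3} ∩ {B0,B3,B4} ∩ {B0,B3,B5,B8} = {B0,B3}; idom=B3
  B6: preds {B2,B5}: {B0,B2} ∩ {B0,B3,B5} = {B0}; idom=B0

Frontier:
  B3←B1: walk B1 to B0
  B3←B2: walk B2 to B0
  B5←B3: walk · to B3
  B5←B4: walk B4 to B3
  B5←B8: walk B8→B5 to B3
  B6←B2: walk B2 to B0
  B6←B5: walk B5→B3 to B0
  B0 → ∅
  B1 → {B3}
  B2 → {B3,B6}
  B3 → {B6}
  B4 → {B5}
  B5 → {B5,B6}
  B6 → ∅
  B7 → ∅
  B8 → {B5}

DF(B4) = ["B5"]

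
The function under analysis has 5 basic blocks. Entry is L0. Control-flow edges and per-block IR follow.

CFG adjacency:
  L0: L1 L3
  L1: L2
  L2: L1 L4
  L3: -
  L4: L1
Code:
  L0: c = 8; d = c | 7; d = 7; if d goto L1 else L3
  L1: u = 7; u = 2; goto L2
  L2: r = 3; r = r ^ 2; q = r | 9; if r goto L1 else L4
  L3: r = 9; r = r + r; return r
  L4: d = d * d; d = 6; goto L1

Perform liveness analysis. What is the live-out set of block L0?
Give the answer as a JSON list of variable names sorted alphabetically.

Answer: ["d"]

Derivation:
Per-block:
  L0: {c,d} / ∅
  L1: {u} / ∅
  L2: {q,r} / ∅
  L3: {r} / ∅
  L4: {d} / {d}

Live sets:
  L0: in=∅ out={d}
  L1: in={d} out={d}
  L2: in={d} out={d}
  L3: in=∅ out=∅
  L4: in={d} out={d}

live-out(L0) = ["d"]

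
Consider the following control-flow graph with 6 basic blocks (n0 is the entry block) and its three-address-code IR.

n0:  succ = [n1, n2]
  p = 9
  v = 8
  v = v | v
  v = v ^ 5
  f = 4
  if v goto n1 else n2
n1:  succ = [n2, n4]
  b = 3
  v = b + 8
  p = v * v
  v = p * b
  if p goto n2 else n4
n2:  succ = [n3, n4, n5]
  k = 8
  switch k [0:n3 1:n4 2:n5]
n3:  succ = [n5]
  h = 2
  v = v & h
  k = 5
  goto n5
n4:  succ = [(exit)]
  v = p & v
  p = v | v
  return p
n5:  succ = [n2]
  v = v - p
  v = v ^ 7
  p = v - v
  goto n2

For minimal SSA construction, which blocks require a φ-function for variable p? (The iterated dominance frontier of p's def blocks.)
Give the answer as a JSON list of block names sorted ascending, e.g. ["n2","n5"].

idom tree: n1←n0 n2←n0 n3←n2 n4←n0 n5←n2
Dom∩ at merges:
  n2: preds {n0,n1,n5}: {n0} ∩ {n0,n1} ∩ {n0,n2,n5} = {n0}; idom=n0
  n4: preds {n1,n2}: {n0,n1} ∩ {n0,n2} = {n0}; idom=n0
  n5: preds {n2,n3}: {n0,n2} ∩ {n0,n2,n3} = {n0,n2}; idom=n2

Frontier:
  n2←n0: walk · to n0
  n2←n1: walk n1 to n0
  n2←n5: walk n5→n2 to n0
  n4←n1: walk n1 to n0
  n4←n2: walk n2 to n0
  n5←n2: walk · to n2
  n5←n3: walk n3 to n2
  DF(n0)=∅
  DF(n1)={n2,n4}
  DF(n2)={n2,n4}
  DF(n3)={n5}
  DF(n4)=∅
  DF(n5)={n2}

φ for p: defs {n0,n1,n4,n5}
  DF⁺ = {n2,n4}

Answer: ["n2", "n4"]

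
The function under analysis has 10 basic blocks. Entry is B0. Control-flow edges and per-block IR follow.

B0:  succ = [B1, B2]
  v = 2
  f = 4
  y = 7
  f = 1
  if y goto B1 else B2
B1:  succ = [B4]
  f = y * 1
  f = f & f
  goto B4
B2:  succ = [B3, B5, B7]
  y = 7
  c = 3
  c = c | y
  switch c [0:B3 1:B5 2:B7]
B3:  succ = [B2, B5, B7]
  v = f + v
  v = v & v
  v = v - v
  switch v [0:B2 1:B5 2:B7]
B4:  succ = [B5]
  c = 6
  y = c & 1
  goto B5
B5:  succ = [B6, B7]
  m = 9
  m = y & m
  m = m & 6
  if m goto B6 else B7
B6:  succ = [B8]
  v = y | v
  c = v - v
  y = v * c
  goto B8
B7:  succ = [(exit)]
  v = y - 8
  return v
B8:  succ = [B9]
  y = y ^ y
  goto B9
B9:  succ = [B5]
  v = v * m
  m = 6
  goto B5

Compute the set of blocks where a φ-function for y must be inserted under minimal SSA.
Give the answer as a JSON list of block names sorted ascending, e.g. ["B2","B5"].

Answer: ["B2", "B5", "B7"]

Derivation:
idom tree: B1←B0 B2←B0 B3←B2 B4←B1 B5←B0 B6←B5 B7←B0 B8←B6 B9←B8
Dom at joins:
  B2: preds {B0,B3}: {B0} ∩ {B0,B2,B3} = {B0}; idom=B0
  B5: preds {B2,B3,B4,B9}: {B0,B2} ∩ {B0,B2,B3} ∩ {B0,B1,B4} ∩ {B0,B5,B6,B8,B9} = {B0}; idom=B0
  B7: preds {B2,B3,B5}: {B0,B2} ∩ {B0,B2,B3} ∩ {B0,B5} = {B0}; idom=B0

DF walk-up:
  join B2 pred B0: · stop@B0
  join B2 pred B3: B3→B2 stop@B0
  join B5 pred B2: B2 stop@B0
  join B5 pred B3: B3→B2 stop@B0
  join B5 pred B4: B4→B1 stop@B0
  join B5 pred B9: B9→B8→B6→B5 stop@B0
  join B7 pred B2: B2 stop@B0
  join B7 pred B3: B3→B2 stop@B0
  join B7 pred B5: B5 stop@B0
  DF(B0)=∅
  DF(B1)={B5}
  DF(B2)={B2,B5,B7}
  DF(B3)={B2,B5,B7}
  DF(B4)={B5}
  DF(B5)={B5,B7}
  DF(B6)={B5}
  DF(B7)=∅
  DF(B8)={B5}
  DF(B9)={B5}

φ for y: defs {B0,B2,B4,B6,B8}
  DF⁺ = {B2,B5,B7}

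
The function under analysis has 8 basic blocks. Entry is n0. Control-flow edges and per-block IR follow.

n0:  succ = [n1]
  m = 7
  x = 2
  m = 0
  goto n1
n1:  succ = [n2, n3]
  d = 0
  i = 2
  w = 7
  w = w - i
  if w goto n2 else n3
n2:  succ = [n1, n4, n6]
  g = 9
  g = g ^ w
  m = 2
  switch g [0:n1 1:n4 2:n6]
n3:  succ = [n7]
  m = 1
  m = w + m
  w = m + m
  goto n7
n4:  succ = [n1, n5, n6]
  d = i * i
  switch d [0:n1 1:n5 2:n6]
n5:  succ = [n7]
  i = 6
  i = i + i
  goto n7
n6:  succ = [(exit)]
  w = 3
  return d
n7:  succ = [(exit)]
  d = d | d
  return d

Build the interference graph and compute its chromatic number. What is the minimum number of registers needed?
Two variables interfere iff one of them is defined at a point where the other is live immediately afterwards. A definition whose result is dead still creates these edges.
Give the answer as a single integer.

Block summaries:
  n0: def={m,x} ue=∅
  n1: def={d,i,w} ue=∅
  n2: def={g,m} ue={w}
  n3: def={m,w} ue={w}
  n4: def={d} ue={i}
  n5: def={i} ue=∅
  n6: def={w} ue={d}
  n7: def={d} ue={d}

Liveness:
  n0: in=∅ out=∅
  n1: in=∅ out={d,i,w}
  n2: in={d,i,w} out={d,i}
  n3: in={d,w} out={d}
  n4: in={i} out={d}
  n5: in={d} out={d}
  n6: in={d} out=∅
  n7: in={d} out=∅

Conflict graph:
  d↔{g,i,m,w}
  g↔{d,i,m,w}
  i↔{d,g,m,w}
  m↔{d,g,i,w}
  w↔{d,g,i,m}
  x↔∅

Colouring:
  clique {d,g,i,m,w} ⇒ need ≥ 5
  assign d→R0 g→R1 i→R2 m→R3 w→R4 x→R0 — no edge inside a register ⇒ χ ≤ 5
  χ = 5

Answer: 5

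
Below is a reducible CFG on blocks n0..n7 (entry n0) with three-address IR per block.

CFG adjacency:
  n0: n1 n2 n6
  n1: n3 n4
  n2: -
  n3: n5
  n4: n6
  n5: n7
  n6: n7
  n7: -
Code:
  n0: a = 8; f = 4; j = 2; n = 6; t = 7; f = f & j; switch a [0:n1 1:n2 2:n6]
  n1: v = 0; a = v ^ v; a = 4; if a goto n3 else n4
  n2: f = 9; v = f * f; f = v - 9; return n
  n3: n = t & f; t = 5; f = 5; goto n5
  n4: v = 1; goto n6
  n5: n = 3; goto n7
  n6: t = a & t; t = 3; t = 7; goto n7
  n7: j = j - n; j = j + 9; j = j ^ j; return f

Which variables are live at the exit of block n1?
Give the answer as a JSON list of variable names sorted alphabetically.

Answer: ["a", "f", "j", "n", "t"]

Derivation:
Per-block:
  n0: {a,f,j,n,t} / ∅
  n1: {a,v} / ∅
  n2: {f,v} / {n}
  n3: {f,n,t} / {f,t}
  n4: {v} / ∅
  n5: {n} / ∅
  n6: {t} / {a,t}
  n7: {j} / {f,j,n}

Live sets:
  n0: in=∅ out={a,f,j,n,t}
  n1: in={f,j,n,t} out={a,f,j,n,t}
  n2: in={n} out=∅
  n3: in={f,j,t} out={f,j}
  n4: in={a,f,j,n,t} out={a,f,j,n,t}
  n5: in={f,j} out={f,j,n}
  n6: in={a,f,j,n,t} out={f,j,n}
  n7: in={f,j,n} out=∅

live-out(n1) = ["a", "f", "j", "n", "t"]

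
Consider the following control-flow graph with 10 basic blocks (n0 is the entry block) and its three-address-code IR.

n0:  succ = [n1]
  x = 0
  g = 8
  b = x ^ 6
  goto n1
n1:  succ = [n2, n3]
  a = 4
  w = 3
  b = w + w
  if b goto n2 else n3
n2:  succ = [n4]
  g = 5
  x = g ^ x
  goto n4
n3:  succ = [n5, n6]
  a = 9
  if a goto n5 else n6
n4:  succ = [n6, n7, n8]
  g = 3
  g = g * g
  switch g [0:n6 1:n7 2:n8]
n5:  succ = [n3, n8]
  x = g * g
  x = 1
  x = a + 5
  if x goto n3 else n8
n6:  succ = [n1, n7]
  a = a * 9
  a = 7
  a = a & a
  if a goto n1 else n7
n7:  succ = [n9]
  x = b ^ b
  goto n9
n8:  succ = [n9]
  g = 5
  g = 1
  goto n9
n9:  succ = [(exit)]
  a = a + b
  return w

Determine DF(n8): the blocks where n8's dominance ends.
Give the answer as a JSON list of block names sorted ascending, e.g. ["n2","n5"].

idom tree: n1←n0 n2←n1 n3←n1 n4←n2 n5←n3 n6←n1 n7←n1 n8←n1 n9←n1
Join-block Dom:
  n1: preds {n0,n6}: {n0} ∩ {n0,n1,n6} = {n0}; idom=n0
  n3: preds {n1,n5}: {n0,n1} ∩ {n0,n1,n3,n5} = {n0,n1}; idom=n1
  n6: preds {n3,n4}: {n0,n1,n3} ∩ {n0,n1,n2,n4} = {n0,n1}; idom=n1
  n7: preds {n4,n6}: {n0,n1,n2,n4} ∩ {n0,n1,n6} = {n0,n1}; idom=n1
  n8: preds {n4,n5}: {n0,n1,n2,n4} ∩ {n0,n1,n3,n5} = {n0,n1}; idom=n1
  n9: preds {n7,n8}: {n0,n1,n7} ∩ {n0,n1,n8} = {n0,n1}; idom=n1

Frontier:
  join n1 pred n0: · stop@n0
  join n1 pred n6: n6→n1 stop@n0
  join n3 pred n1: · stop@n1
  join n3 pred n5: n5→n3 stop@n1
  join n6 pred n3: n3 stop@n1
  join n6 pred n4: n4→n2 stop@n1
  join n7 pred n4: n4→n2 stop@n1
  join n7 pred n6: n6 stop@n1
  join n8 pred n4: n4→n2 stop@n1
  join n8 pred n5: n5→n3 stop@n1
  join n9 pred n7: n7 stop@n1
  join n9 pred n8: n8 stop@n1
  DF(n0)=∅
  DF(n1)={n1}
  DF(n2)={n6,n7,n8}
  DF(n3)={n3,n6,n8}
  DF(n4)={n6,n7,n8}
  DF(n5)={n3,n8}
  DF(n6)={n1,n7}
  DF(n7)={n9}
  DF(n8)={n9}
  DF(n9)=∅

DF(n8) = ["n9"]

Answer: ["n9"]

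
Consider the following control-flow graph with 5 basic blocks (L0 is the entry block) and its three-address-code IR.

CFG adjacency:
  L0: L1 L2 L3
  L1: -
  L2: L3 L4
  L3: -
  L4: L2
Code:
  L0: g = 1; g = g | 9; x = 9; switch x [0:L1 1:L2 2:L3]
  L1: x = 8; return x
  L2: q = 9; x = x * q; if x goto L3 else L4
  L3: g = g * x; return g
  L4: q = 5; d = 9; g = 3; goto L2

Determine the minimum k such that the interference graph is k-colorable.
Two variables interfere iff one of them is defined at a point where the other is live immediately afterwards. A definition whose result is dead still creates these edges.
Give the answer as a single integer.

Answer: 3

Working:
def/use:
  L0: def={g,x} ue=∅
  L1: def={x} ue=∅
  L2: def={q,x} ue={x}
  L3: def={g} ue={g,x}
  L4: def={d,g,q} ue=∅

Backward fixpoint:
  L0 li=∅ lo={g,x}
  L1 li=∅ lo=∅
  L2 li={g,x} lo={g,x}
  L3 li={g,x} lo=∅
  L4 li={x} lo={g,x}

Conflict graph:
  d: {x}
  g: {q,x}
  q: {g,x}
  x: {d,g,q}

Chromatic number:
  lower bound: {g,q,x} mutually conflict ⇒ χ ≥ 3
  3-colouring: r0={x}  r1={d,g}  r2={q}
  χ = 3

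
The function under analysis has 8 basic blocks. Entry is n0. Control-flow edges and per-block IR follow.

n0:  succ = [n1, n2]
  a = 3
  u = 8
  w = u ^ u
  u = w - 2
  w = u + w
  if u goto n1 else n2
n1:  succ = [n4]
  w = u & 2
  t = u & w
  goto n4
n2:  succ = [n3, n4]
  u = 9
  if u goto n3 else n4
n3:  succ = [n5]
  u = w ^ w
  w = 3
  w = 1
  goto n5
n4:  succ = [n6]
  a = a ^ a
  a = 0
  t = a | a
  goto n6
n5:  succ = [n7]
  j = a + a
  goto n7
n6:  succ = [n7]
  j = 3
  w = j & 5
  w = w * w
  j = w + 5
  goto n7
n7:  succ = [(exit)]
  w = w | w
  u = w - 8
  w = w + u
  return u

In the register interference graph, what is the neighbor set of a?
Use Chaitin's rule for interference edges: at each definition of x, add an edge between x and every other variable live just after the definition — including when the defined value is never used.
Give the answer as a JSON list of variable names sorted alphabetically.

Answer: ["t", "u", "w"]

Analysis:
Block summaries:
  n0: {a,u,w} / ∅
  n1: {t,w} / {u}
  n2: {u} / ∅
  n3: {u,w} / {w}
  n4: {a,t} / {a}
  n5: {j} / {a}
  n6: {j,w} / ∅
  n7: {u,w} / {w}

Liveness:
  n0 li=∅ lo={a,u,w}
  n1 li={a,u} lo={a}
  n2 li={a,w} lo={a,w}
  n3 li={a,w} lo={a,w}
  n4 li={a} lo=∅
  n5 li={a,w} lo={w}
  n6 li=∅ lo={w}
  n7 li={w} lo=∅

Interfere edges:
  a — {t,u,w}
  j — {w}
  t — {a}
  u — {a,w}
  w — {a,j,u}

N(a) = ["t", "u", "w"]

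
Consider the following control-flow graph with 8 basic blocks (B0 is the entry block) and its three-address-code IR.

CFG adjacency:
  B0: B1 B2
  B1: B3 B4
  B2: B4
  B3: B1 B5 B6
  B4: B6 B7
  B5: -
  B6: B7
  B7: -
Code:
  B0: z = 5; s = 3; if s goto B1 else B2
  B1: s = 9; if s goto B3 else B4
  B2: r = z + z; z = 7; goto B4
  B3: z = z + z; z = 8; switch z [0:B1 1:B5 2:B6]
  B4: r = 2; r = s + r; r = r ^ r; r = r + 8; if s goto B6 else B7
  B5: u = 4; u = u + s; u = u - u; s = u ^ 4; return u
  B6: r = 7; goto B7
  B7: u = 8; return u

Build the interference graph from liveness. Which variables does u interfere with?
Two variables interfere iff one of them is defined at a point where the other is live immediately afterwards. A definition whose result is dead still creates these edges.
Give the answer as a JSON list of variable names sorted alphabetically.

Per-block:
  B0: def={s,z} ue=∅
  B1: def={s} ue=∅
  B2: def={r,z} ue={z}
  B3: def={z} ue={z}
  B4: def={r} ue={s}
  B5: def={s,u} ue={s}
  B6: def={r} ue=∅
  B7: def={u} ue=∅

Backward fixpoint:
  B0 li=∅ lo={s,z}
  B1 li={z} lo={s,z}
  B2 li={s,z} lo={s}
  B3 li={s,z} lo={s,z}
  B4 li={s} lo=∅
  B5 li={s} lo=∅
  B6 li=∅ lo=∅
  B7 li=∅ lo=∅

Interference:
  r↔{s}
  s↔{r,u,z}
  u↔{s}
  z↔{s}

N(u) = ["s"]

Answer: ["s"]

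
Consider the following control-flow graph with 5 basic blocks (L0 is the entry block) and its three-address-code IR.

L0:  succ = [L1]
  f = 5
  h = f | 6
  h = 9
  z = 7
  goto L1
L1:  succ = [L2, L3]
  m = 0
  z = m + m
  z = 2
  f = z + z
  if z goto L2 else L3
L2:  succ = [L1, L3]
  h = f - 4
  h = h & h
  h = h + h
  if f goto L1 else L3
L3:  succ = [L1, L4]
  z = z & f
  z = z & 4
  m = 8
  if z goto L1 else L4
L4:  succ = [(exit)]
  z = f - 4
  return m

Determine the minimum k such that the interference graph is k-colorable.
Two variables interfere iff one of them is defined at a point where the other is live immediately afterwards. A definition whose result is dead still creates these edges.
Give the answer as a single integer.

Answer: 3

Working:
Block summaries:
  L0 def {f,h,z} use ∅
  L1 def {f,m,z} use ∅
  L2 def {h} use {f}
  L3 def {m,z} use {f,z}
  L4 def {z} use {f,m}

Backward fixpoint:
  L0 li=∅ lo=∅
  L1 li=∅ lo={f,z}
  L2 li={f,z} lo={f,z}
  L3 li={f,z} lo={f,m}
  L4 li={f,m} lo=∅

Conflict graph:
  f↔{h,m,z}
  h↔{f,z}
  m↔{f,z}
  z↔{f,h,m}

Colouring:
  {f,h,z} pairwise interfere (3-clique) ⇒ χ ≥ 3
  assign f→c0 h→c2 m→c2 z→c1 — no edge inside a register ⇒ χ ≤ 3
  χ = 3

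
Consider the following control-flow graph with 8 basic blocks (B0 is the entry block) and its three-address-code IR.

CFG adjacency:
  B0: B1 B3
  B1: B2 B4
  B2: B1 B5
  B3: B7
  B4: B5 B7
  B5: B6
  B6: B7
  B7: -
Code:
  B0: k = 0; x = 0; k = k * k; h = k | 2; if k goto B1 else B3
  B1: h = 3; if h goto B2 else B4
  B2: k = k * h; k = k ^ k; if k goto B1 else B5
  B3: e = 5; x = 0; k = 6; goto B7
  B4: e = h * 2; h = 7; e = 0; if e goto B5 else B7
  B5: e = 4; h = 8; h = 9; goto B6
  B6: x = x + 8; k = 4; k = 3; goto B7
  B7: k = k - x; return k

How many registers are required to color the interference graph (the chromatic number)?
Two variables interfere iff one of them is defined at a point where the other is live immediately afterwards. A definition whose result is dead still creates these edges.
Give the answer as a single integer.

Answer: 3

Working:
def/use:
  B0: {h,k,x} / ∅
  B1: {h} / ∅
  B2: {k} / {h,k}
  B3: {e,k,x} / ∅
  B4: {e,h} / {h}
  B5: {e,h} / ∅
  B6: {k,x} / {x}
  B7: {k} / {k,x}

Liveness:
  live B0: ∅→{k,x}
  live B1: {k,x}→{h,k,x}
  live B2: {h,k,x}→{k,x}
  live B3: ∅→{k,x}
  live B4: {h,k,x}→{k,x}
  live B5: {x}→{x}
  live B6: {x}→{k,x}
  live B7: {k,x}→∅

Interfere edges:
  e: {k,x}
  h: {k,x}
  k: {e,h,x}
  x: {e,h,k}

Chromatic number:
  {e,k,x} pairwise interfere (3-clique) ⇒ χ ≥ 3
  assign e→R2 h→R2 k→R0 x→R1 — no edge inside a register ⇒ χ ≤ 3
  χ = 3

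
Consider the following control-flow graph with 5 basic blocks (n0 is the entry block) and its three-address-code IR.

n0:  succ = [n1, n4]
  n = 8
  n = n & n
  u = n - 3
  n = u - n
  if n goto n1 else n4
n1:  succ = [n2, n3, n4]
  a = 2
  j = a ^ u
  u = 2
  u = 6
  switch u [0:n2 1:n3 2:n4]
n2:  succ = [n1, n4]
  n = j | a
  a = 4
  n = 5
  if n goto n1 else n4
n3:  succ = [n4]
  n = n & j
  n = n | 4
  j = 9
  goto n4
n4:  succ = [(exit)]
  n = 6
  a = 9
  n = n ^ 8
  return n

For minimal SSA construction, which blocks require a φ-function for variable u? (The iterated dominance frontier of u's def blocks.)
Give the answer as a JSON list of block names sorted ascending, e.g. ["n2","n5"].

idom tree: n1←n0 n2←n1 n3←n1 n4←n0
Dom at joins:
  n1: preds {n0,n2}: {n0} ∩ {n0,n1,n2} = {n0}; idom=n0
  n4: preds {n0,n1,n2,n3}: {n0} ∩ {n0,n1} ∩ {n0,n1,n2} ∩ {n0,n1,n3} = {n0}; idom=n0

DF derivation:
  n1←n0: walk · to n0
  n1←n2: walk n2→n1 to n0
  n4←n0: walk · to n0
  n4←n1: walk n1 to n0
  n4←n2: walk n2→n1 to n0
  n4←n3: walk n3→n1 to n0
  n0: DF=∅
  n1: DF={n1,n4}
  n2: DF={n1,n4}
  n3: DF={n4}
  n4: DF=∅

φ for u: defs {n0,n1}
  DF⁺ = {n1,n4}

Answer: ["n1", "n4"]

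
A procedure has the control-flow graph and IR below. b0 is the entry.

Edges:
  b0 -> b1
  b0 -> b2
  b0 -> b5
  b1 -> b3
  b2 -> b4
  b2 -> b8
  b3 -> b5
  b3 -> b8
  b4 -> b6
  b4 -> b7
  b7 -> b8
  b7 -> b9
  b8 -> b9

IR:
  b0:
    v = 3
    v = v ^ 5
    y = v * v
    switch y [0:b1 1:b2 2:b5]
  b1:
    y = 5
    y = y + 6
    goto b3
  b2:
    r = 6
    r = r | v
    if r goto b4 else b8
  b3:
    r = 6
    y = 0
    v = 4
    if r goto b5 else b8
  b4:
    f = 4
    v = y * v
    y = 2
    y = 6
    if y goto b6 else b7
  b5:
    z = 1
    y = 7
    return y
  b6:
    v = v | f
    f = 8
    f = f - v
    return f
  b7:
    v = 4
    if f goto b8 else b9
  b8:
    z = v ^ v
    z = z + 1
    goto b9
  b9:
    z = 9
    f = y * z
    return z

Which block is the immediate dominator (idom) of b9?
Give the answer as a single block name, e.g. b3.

idom tree: b1←b0 b2←b0 b3←b1 b4←b2 b5←b0 b6←b4 b7←b4 b8←b0 b9←b0
Join-block Dom:
  b5: preds {b0,b3}: {b0} ∩ {b0,b1,b3} = {b0}; idom=b0
  b8: preds {b2,b3,b7}: {b0,b2} ∩ {b0,b1,b3} ∩ {b0,b2,b4,b7} = {b0}; idom=b0
  b9: preds {b7,b8}: {b0,b2,b4,b7} ∩ {b0,b8} = {b0}; idom=b0

idom(b9) = b0

Answer: b0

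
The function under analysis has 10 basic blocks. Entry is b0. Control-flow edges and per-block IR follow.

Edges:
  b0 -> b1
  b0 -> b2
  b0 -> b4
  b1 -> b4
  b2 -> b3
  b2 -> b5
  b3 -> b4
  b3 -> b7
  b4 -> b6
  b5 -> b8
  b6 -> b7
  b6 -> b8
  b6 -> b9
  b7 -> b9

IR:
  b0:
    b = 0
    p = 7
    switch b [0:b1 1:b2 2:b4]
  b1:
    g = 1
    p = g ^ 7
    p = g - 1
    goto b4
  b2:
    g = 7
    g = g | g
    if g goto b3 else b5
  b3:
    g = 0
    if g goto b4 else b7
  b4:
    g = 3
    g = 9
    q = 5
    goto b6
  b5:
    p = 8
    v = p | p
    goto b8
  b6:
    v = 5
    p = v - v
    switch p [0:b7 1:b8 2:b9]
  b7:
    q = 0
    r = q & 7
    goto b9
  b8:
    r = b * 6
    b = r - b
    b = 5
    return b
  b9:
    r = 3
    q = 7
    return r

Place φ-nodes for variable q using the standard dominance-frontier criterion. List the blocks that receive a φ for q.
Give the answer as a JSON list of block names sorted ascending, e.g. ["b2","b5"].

Answer: ["b7", "b8", "b9"]

Working:
idom tree: b1←b0 b2←b0 b3←b2 b4←b0 b5←b2 b6←b4 b7←b0 b8←b0 b9←b0
Join-block Dom:
  b4: preds {b0,b1,b3}: {b0} ∩ {b0,b1} ∩ {b0,b2,b3} = {b0}; idom=b0
  b7: preds {b3,b6}: {b0,b2,b3} ∩ {b0,b4,b6} = {b0}; idom=b0
  b8: preds {b5,b6}: {b0,b2,b5} ∩ {b0,b4,b6} = {b0}; idom=b0
  b9: preds {b6,b7}: {b0,b4,b6} ∩ {b0,b7} = {b0}; idom=b0

DF derivation:
  b4←b0: walk · to b0
  b4←b1: walk b1 to b0
  b4←b3: walk b3→b2 to b0
  b7←b3: walk b3→b2 to b0
  b7←b6: walk b6→b4 to b0
  b8←b5: walk b5→b2 to b0
  b8←b6: walk b6→b4 to b0
  b9←b6: walk b6→b4 to b0
  b9←b7: walk b7 to b0
  b0 → ∅
  b1 → {b4}
  b2 → {b4,b7,b8}
  b3 → {b4,b7}
  b4 → {b7,b8,b9}
  b5 → {b8}
  b6 → {b7,b8,b9}
  b7 → {b9}
  b8 → ∅
  b9 → ∅

φ for q: defs {b4,b7,b9}
  DF⁺ = {b7,b8,b9}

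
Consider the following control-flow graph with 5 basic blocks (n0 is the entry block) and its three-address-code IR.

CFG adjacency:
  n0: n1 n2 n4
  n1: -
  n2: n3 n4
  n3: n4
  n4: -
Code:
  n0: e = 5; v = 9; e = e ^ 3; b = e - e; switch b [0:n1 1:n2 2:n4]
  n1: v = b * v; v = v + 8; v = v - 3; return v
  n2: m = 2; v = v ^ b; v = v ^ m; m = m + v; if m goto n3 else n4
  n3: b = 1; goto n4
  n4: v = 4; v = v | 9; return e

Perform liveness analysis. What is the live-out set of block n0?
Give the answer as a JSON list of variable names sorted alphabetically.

Block summaries:
  n0: def={b,e,v} ue=∅
  n1: def={v} ue={b,v}
  n2: def={m,v} ue={b,v}
  n3: def={b} ue=∅
  n4: def={v} ue={e}

Backward fixpoint:
  live n0: ∅→{b,e,v}
  live n1: {b,v}→∅
  live n2: {b,e,v}→{e}
  live n3: {e}→{e}
  live n4: {e}→∅

live-out(n0) = ["b", "e", "v"]

Answer: ["b", "e", "v"]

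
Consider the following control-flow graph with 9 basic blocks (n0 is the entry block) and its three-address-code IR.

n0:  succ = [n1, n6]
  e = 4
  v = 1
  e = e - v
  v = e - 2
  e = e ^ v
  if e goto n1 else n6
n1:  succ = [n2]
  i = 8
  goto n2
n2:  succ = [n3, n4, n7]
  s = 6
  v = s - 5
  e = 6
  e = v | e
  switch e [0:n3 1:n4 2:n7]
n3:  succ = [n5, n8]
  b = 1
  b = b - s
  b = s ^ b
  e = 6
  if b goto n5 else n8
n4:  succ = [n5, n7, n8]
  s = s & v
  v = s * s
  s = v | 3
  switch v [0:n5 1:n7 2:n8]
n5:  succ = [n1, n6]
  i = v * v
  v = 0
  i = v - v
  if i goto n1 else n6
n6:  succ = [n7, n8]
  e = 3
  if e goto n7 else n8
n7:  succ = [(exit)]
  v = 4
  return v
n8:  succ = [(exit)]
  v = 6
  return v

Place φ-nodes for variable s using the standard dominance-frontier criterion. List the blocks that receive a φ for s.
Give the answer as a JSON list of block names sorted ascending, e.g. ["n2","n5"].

idom tree: n1←n0 n2←n1 n3←n2 n4←n2 n5←n2 n6←n0 n7←n0 n8←n0
Dom at joins:
  n1: preds {n0,n5}: {n0} ∩ {n0,n1,n2,n5} = {n0}; idom=n0
  n5: preds {n3,n4}: {n0,n1,n2,n3} ∩ {n0,n1,n2,n4} = {n0,n1,n2}; idom=n2
  n6: preds {n0,n5}: {n0} ∩ {n0,n1,n2,n5} = {n0}; idom=n0
  n7: preds {n2,n4,n6}: {n0,n1,n2} ∩ {n0,n1,n2,n4} ∩ {n0,n6} = {n0}; idom=n0
  n8: preds {n3,n4,n6}: {n0,n1,n2,n3} ∩ {n0,n1,n2,n4} ∩ {n0,n6} = {n0}; idom=n0

DF walk-up:
  n1←n0: walk · to n0
  n1←n5: walk n5→n2→n1 to n0
  n5←n3: walk n3 to n2
  n5←n4: walk n4 to n2
  n6←n0: walk · to n0
  n6←n5: walk n5→n2→n1 to n0
  n7←n2: walk n2→n1 to n0
  n7←n4: walk n4→n2→n1 to n0
  n7←n6: walk n6 to n0
  n8←n3: walk n3→n2→n1 to n0
  n8←n4: walk n4→n2→n1 to n0
  n8←n6: walk n6 to n0
  n0: DF=∅
  n1: DF={n1,n6,n7,n8}
  n2: DF={n1,n6,n7,n8}
  n3: DF={n5,n8}
  n4: DF={n5,n7,n8}
  n5: DF={n1,n6}
  n6: DF={n7,n8}
  n7: DF=∅
  n8: DF=∅

φ for s: defs {n2,n4}
  DF⁺ = {n1,n5,n6,n7,n8}

Answer: ["n1", "n5", "n6", "n7", "n8"]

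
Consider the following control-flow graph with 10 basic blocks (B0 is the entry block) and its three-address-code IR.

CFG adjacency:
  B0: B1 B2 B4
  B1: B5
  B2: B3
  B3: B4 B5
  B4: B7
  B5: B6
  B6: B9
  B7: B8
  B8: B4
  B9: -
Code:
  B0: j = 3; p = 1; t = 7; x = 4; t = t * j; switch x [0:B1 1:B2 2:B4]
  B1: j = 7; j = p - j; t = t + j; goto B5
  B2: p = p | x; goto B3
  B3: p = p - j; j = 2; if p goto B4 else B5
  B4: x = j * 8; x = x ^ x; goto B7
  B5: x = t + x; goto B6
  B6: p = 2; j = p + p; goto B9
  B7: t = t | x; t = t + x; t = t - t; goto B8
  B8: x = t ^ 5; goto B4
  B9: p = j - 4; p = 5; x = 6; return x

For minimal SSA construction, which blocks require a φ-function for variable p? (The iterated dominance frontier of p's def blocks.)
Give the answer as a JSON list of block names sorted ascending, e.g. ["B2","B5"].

idom tree: B1←B0 B2←B0 B3←B2 B4←B0 B5←B0 B6←B5 B7←B4 B8←B7 B9←B6
Dom∩ at merges:
  B4: preds {B0,B3,B8}: {B0} ∩ {B0,B2,B3} ∩ {B0,B4,B7,B8} = {B0}; idom=B0
  B5: preds {B1,B3}: {B0,B1} ∩ {B0,B2,B3} = {B0}; idom=B0

DF walk-up:
  join B4 pred B0: · stop@B0
  join B4 pred B3: B3→B2 stop@B0
  join B4 pred B8: B8→B7→B4 stop@B0
  join B5 pred B1: B1 stop@B0
  join B5 pred B3: B3→B2 stop@B0
  DF(B0)=∅
  DF(B1)={B5}
  DF(B2)={B4,B5}
  DF(B3)={B4,B5}
  DF(B4)={B4}
  DF(B5)=∅
  DF(B6)=∅
  DF(B7)={B4}
  DF(B8)={B4}
  DF(B9)=∅

φ for p: defs {B0,B2,B3,B6,B9}
  DF⁺ = {B4,B5}

Answer: ["B4", "B5"]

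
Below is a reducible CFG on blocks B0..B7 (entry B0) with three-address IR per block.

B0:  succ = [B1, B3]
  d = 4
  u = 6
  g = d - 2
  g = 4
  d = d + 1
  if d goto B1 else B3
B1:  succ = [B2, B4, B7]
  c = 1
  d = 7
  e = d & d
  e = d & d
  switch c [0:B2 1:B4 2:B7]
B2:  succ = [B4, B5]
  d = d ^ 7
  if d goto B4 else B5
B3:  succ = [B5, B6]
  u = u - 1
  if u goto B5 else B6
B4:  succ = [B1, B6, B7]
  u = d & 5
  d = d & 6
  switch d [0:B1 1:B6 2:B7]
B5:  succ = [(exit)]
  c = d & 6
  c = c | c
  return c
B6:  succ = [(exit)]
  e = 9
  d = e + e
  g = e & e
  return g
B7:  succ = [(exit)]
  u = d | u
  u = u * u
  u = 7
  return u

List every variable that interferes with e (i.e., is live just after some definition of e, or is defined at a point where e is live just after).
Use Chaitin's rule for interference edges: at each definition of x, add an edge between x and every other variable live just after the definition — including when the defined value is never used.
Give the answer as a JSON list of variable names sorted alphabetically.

Answer: ["c", "d", "u"]

Derivation:
Block summaries:
  B0: {d,g,u} / ∅
  B1: {c,d,e} / ∅
  B2: {d} / {d}
  B3: {u} / {u}
  B4: {d,u} / {d}
  B5: {c} / {d}
  B6: {d,e,g} / ∅
  B7: {u} / {d,u}

Backward fixpoint:
  live B0: ∅→{d,u}
  live B1: {u}→{d,u}
  live B2: {d}→{d}
  live B3: {d,u}→{d}
  live B4: {d}→{d,u}
  live B5: {d}→∅
  live B6: ∅→∅
  live B7: {d,u}→∅

Interfere edges:
  c — {d,e,u}
  d — {c,e,g,u}
  e — {c,d,u}
  g — {d,u}
  u — {c,d,e,g}

N(e) = ["c", "d", "u"]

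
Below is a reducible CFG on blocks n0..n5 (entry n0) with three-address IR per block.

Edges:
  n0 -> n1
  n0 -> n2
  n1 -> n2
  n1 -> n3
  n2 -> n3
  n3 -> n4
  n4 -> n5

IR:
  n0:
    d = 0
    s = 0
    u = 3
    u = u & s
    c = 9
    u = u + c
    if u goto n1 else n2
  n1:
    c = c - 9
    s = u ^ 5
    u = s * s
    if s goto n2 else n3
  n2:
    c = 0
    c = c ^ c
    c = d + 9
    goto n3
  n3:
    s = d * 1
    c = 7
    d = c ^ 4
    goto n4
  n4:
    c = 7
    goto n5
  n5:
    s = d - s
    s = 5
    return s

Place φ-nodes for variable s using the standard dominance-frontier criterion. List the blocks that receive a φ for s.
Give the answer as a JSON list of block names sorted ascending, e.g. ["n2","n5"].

idom tree: n1←n0 n2←n0 n3←n0 n4←n3 n5←n4
Join-block Dom:
  n2: preds {n0,n1}: {n0} ∩ {n0,n1} = {n0}; idom=n0
  n3: preds {n1,n2}: {n0,n1} ∩ {n0,n2} = {n0}; idom=n0

DF walk-up:
  n2←n0: walk · to n0
  n2←n1: walk n1 to n0
  n3←n1: walk n1 to n0
  n3←n2: walk n2 to n0
  n0 → ∅
  n1 → {n2,n3}
  n2 → {n3}
  n3 → ∅
  n4 → ∅
  n5 → ∅

φ for s: defs {n0,n1,n3,n5}
  DF⁺ = {n2,n3}

Answer: ["n2", "n3"]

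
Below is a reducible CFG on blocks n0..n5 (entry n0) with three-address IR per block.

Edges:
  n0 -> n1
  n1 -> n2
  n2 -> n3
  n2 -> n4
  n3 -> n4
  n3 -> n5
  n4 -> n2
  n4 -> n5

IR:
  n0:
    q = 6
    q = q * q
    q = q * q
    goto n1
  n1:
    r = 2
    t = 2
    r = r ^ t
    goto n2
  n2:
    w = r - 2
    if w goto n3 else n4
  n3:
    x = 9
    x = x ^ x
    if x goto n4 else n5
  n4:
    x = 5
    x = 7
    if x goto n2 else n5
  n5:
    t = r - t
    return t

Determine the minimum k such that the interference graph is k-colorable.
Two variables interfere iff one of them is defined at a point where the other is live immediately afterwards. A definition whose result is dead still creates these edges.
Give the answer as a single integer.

Answer: 3

Working:
Block summaries:
  n0 def {q} use ∅
  n1 def {r,t} use ∅
  n2 def {w} use {r}
  n3 def {x} use ∅
  n4 def {x} use ∅
  n5 def {t} use {r,t}

Liveness:
  n0: in=∅ out=∅
  n1: in=∅ out={r,t}
  n2: in={r,t} out={r,t}
  n3: in={r,t} out={r,t}
  n4: in={r,t} out={r,t}
  n5: in={r,t} out=∅

Interference:
  q: ∅
  r: {t,w,x}
  t: {r,w,x}
  w: {r,t}
  x: {r,t}

Chromatic number:
  {r,t,w} pairwise interfere (3-clique) ⇒ χ ≥ 3
  3-colouring: c0={q,r}  c1={t}  c2={w,x}
  χ = 3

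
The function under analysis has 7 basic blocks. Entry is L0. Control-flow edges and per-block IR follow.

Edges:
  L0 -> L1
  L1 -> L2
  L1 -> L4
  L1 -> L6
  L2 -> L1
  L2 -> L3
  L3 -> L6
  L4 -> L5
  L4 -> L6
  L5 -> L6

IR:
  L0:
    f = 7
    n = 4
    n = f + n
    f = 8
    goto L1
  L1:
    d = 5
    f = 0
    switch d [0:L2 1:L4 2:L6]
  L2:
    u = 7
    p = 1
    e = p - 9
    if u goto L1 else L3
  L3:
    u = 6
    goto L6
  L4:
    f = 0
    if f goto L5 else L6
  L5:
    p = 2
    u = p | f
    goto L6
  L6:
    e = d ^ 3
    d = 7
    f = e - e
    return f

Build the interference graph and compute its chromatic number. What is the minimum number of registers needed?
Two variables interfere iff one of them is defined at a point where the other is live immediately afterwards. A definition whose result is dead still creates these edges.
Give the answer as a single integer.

Answer: 3

Working:
Per-block:
  L0: def={f,n} ue=∅
  L1: def={d,f} ue=∅
  L2: def={e,p,u} ue=∅
  L3: def={u} ue=∅
  L4: def={f} ue=∅
  L5: def={p,u} ue={f}
  L6: def={d,e,f} ue={d}

Backward fixpoint:
  live L0: ∅→∅
  live L1: ∅→{d}
  live L2: {d}→{d}
  live L3: {d}→{d}
  live L4: {d}→{d,f}
  live L5: {d,f}→{d}
  live L6: {d}→∅

Interference:
  d: {e,f,p,u}
  e: {d,u}
  f: {d,n,p}
  n: {f}
  p: {d,f,u}
  u: {d,e,p}

Chromatic number:
  {d,e,u} pairwise interfere (3-clique) ⇒ χ ≥ 3
  assign d→c0 e→c2 f→c1 n→c0 p→c2 u→c1 — no edge inside a register ⇒ χ ≤ 3
  χ = 3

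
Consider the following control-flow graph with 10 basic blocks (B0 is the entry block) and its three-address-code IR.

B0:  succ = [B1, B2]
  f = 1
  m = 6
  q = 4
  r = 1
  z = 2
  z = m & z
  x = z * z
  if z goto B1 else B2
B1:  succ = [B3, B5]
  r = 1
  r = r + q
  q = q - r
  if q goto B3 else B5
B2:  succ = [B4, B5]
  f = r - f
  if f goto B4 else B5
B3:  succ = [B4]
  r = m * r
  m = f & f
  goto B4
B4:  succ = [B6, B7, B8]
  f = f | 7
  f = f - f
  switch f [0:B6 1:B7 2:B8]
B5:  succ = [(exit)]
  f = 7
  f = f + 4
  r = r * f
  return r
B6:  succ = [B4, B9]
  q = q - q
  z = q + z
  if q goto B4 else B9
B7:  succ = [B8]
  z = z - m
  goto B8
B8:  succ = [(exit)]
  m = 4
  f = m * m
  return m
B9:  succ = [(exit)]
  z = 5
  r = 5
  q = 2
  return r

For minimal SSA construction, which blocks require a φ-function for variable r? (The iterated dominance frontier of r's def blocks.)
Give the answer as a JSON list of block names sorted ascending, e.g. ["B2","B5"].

Answer: ["B4", "B5"]

Working:
idom tree: B1←B0 B2←B0 B3←B1 B4←B0 B5←B0 B6←B4 B7←B4 B8←B4 B9←B6
Dom∩ at merges:
  B4: preds {B2,B3,B6}: {B0,B2} ∩ {B0,B1,B3} ∩ {B0,B4,B6} = {B0}; idom=B0
  B5: preds {B1,B2}: {B0,B1} ∩ {B0,B2} = {B0}; idom=B0
  B8: preds {B4,B7}: {B0,B4} ∩ {B0,B4,B7} = {B0,B4}; idom=B4

DF walk-up:
  join B4 pred B2: B2 stop@B0
  join B4 pred B3: B3→B1 stop@B0
  join B4 pred B6: B6→B4 stop@B0
  join B5 pred B1: B1 stop@B0
  join B5 pred B2: B2 stop@B0
  join B8 pred B4: · stop@B4
  join B8 pred B7: B7 stop@B4
  B0 → ∅
  B1 → {B4,B5}
  B2 → {B4,B5}
  B3 → {B4}
  B4 → {B4}
  B5 → ∅
  B6 → {B4}
  B7 → {B8}
  B8 → ∅
  B9 → ∅

φ for r: defs {B0,B1,B3,B5,B9}
  DF⁺ = {B4,B5}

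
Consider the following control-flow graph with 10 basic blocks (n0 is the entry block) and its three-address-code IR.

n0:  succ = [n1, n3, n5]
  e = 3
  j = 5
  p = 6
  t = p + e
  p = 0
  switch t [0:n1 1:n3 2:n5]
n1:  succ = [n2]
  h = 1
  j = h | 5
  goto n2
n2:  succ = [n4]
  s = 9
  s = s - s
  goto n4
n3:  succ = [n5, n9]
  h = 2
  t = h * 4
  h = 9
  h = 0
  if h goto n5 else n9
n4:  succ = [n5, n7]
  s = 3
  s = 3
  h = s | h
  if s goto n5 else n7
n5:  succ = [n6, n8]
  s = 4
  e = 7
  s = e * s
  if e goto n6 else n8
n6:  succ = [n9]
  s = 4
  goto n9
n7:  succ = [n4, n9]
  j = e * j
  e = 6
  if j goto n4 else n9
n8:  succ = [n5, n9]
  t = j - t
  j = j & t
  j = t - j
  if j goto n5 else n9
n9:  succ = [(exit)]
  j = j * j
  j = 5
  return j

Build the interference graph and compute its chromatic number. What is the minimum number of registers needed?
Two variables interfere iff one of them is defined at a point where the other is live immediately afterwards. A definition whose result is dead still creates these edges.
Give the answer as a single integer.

Block summaries:
  n0 def {e,j,p,t} use ∅
  n1 def {h,j} use ∅
  n2 def {s} use ∅
  n3 def {h,t} use ∅
  n4 def {h,s} use {h}
  n5 def {e,s} use ∅
  n6 def {s} use ∅
  n7 def {e,j} use {e,j}
  n8 def {j,t} use {j,t}
  n9 def {j} use {j}

Backward fixpoint:
  live n0: ∅→{e,j,t}
  live n1: {e,t}→{e,h,j,t}
  live n2: {e,h,j,t}→{e,h,j,t}
  live n3: {j}→{j,t}
  live n4: {e,h,j,t}→{e,h,j,t}
  live n5: {j,t}→{j,t}
  live n6: {j}→{j}
  live n7: {e,h,j,t}→{e,h,j,t}
  live n8: {j,t}→{j,t}
  live n9: {j}→∅

Conflict graph:
  e — {h,j,p,s,t}
  h — {e,j,s,t}
  j — {e,h,p,s,t}
  p — {e,j,t}
  s — {e,h,j,t}
  t — {e,h,j,p,s}

Chromatic number:
  lower bound: {e,h,j,s,t} mutually conflict ⇒ χ ≥ 5
  5-colouring: R0={e}  R1={j}  R2={t}  R3={h,p}  R4={s}
  χ = 5

Answer: 5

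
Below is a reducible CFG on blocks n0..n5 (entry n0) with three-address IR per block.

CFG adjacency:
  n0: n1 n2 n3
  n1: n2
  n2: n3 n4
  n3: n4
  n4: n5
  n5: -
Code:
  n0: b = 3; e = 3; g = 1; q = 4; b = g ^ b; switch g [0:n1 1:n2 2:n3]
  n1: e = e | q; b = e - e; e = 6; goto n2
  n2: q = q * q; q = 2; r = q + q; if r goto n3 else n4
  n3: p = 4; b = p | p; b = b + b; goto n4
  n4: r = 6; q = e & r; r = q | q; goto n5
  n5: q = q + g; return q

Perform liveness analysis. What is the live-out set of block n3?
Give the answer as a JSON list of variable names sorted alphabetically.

Per-block:
  n0 def {b,e,g,q} use ∅
  n1 def {b,e} use {e,q}
  n2 def {q,r} use {q}
  n3 def {b,p} use ∅
  n4 def {q,r} use {e}
  n5 def {q} use {g,q}

Backward fixpoint:
  n0: in=∅ out={e,g,q}
  n1: in={e,g,q} out={e,g,q}
  n2: in={e,g,q} out={e,g}
  n3: in={e,g} out={e,g}
  n4: in={e,g} out={g,q}
  n5: in={g,q} out=∅

live-out(n3) = ["e", "g"]

Answer: ["e", "g"]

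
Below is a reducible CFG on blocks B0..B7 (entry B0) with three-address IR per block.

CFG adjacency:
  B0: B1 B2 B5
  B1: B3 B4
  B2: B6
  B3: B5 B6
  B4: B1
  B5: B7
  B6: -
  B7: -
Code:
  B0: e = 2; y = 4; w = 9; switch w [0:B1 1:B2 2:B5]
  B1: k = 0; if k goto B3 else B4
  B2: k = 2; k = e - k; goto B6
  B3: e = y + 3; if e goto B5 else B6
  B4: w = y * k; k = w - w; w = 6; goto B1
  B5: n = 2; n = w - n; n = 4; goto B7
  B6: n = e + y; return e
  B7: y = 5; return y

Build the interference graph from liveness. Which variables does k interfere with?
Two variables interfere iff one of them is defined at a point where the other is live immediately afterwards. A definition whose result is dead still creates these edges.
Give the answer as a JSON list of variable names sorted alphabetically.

Answer: ["e", "w", "y"]

Derivation:
def/use:
  B0: def={e,w,y} ue=∅
  B1: def={k} ue=∅
  B2: def={k} ue={e}
  B3: def={e} ue={y}
  B4: def={k,w} ue={k,y}
  B5: def={n} ue={w}
  B6: def={n} ue={e,y}
  B7: def={y} ue=∅

Live sets:
  B0: in=∅ out={e,w,y}
  B1: in={w,y} out={k,w,y}
  B2: in={e,y} out={e,y}
  B3: in={w,y} out={e,w,y}
  B4: in={k,y} out={w,y}
  B5: in={w} out=∅
  B6: in={e,y} out=∅
  B7: in=∅ out=∅

Conflict graph:
  e: {k,n,w,y}
  k: {e,w,y}
  n: {e,w}
  w: {e,k,n,y}
  y: {e,k,w}

N(k) = ["e", "w", "y"]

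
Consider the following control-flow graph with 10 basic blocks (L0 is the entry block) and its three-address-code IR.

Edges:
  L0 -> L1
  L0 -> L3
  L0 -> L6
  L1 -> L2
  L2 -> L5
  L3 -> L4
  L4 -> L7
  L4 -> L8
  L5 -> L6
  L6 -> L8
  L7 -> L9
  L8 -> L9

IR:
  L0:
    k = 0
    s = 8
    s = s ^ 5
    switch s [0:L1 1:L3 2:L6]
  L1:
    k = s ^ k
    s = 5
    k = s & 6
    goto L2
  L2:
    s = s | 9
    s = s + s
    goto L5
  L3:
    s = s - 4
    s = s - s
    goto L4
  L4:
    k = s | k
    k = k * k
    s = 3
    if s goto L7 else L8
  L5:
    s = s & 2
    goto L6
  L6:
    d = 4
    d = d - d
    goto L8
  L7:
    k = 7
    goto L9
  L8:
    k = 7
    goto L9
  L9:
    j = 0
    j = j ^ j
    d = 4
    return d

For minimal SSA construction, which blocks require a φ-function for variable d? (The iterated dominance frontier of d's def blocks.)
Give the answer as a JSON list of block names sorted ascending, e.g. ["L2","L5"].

Answer: ["L8", "L9"]

Working:
idom tree: L1←L0 L2←L1 L3←L0 L4←L3 L5←L2 L6←L0 L7←L4 L8←L0 L9←L0
Dom∩ at merges:
  L6: preds {L0,L5}: {L0} ∩ {L0,L1,L2,L5} = {L0}; idom=L0
  L8: preds {L4,L6}: {L0,L3,L4} ∩ {L0,L6} = {L0}; idom=L0
  L9: preds {L7,L8}: {L0,L3,L4,L7} ∩ {L0,L8} = {L0}; idom=L0

DF derivation:
  L6←L0: walk · to L0
  L6←L5: walk L5→L2→L1 to L0
  L8←L4: walk L4→L3 to L0
  L8←L6: walk L6 to L0
  L9←L7: walk L7→L4→L3 to L0
  L9←L8: walk L8 to L0
  DF(L0)=∅
  DF(L1)={L6}
  DF(L2)={L6}
  DF(L3)={L8,L9}
  DF(L4)={L8,L9}
  DF(L5)={L6}
  DF(L6)={L8}
  DF(L7)={L9}
  DF(L8)={L9}
  DF(L9)=∅

φ for d: defs {L6,L9}
  DF⁺ = {L8,L9}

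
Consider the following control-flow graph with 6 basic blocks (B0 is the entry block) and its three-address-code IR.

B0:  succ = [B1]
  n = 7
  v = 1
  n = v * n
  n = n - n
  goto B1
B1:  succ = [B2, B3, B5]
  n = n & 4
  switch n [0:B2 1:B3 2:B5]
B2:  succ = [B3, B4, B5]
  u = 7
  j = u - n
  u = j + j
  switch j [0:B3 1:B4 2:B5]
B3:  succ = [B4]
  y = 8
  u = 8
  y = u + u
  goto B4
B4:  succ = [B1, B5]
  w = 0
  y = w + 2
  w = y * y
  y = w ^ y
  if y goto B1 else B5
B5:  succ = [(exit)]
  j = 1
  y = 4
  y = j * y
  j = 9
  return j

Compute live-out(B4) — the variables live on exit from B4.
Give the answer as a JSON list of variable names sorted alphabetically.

Block summaries:
  B0: def={n,v} ue=∅
  B1: def={n} ue={n}
  B2: def={j,u} ue={n}
  B3: def={u,y} ue=∅
  B4: def={w,y} ue=∅
  B5: def={j,y} ue=∅

Live sets:
  live B0: ∅→{n}
  live B1: {n}→{n}
  live B2: {n}→{n}
  live B3: {n}→{n}
  live B4: {n}→{n}
  live B5: ∅→∅

live-out(B4) = ["n"]

Answer: ["n"]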